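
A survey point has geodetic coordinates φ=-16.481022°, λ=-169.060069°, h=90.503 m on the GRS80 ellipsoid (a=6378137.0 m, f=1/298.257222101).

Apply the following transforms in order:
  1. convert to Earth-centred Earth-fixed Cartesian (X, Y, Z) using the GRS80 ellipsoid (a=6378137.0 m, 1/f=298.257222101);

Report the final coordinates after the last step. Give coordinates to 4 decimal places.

start: φ=-16.481022°, λ=-169.060069°, h=90.503 m
→ ECEF (a=6378137.000, f=1/298.257222101): X=-6006637.3914, Y=-1161038.0546, Z=-1797859.8942

X=-6006637.3914 m, Y=-1161038.0546 m, Z=-1797859.8942 m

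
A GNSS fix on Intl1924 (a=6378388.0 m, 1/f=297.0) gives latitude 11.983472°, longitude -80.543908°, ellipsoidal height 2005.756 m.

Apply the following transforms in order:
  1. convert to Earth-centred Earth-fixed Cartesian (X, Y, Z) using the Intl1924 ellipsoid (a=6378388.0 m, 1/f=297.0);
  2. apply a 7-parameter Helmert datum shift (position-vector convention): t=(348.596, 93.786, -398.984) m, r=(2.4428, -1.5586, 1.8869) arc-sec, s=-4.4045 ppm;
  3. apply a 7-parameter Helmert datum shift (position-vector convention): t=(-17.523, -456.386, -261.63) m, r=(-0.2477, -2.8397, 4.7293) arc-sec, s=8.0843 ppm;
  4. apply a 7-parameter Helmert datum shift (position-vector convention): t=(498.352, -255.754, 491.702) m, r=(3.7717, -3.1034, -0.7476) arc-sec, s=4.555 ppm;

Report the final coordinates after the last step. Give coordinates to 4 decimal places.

start: φ=11.983472°, λ=-80.543908°, h=2005.756 m
→ ECEF (a=6378388.000, f=1/297.0): X=1025550.6289, Y=-6157432.5576, Z=1316045.6256
→ Helmert 7p (PV): X=1025941.0911, Y=-6157317.8554, Z=1315575.6721
→ Helmert 7p (PV): X=1026054.9280, Y=-6157798.9159, Z=1315346.1964
→ Helmert 7p (PV): X=1026515.8445, Y=-6158110.4898, Z=1315746.7273

X=1026515.8445 m, Y=-6158110.4898 m, Z=1315746.7273 m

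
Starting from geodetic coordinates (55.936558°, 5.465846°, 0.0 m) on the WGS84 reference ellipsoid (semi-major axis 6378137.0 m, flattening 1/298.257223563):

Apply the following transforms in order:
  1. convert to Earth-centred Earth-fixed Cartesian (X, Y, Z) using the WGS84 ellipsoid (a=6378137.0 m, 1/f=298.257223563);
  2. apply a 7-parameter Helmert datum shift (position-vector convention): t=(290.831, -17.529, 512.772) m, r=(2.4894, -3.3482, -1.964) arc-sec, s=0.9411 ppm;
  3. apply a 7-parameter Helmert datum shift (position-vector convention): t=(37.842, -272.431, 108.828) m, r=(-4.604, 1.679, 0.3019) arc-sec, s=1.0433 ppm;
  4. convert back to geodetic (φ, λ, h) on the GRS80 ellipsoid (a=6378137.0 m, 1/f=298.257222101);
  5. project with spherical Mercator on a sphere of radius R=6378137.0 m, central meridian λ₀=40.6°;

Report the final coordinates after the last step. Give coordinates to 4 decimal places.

E=-3911634.5280 m, N=7546055.3037 m

start: φ=55.936558°, λ=5.465846°, h=0.000 m
→ ECEF (a=6378137.000, f=1/298.257223563): X=3564415.5021, Y=341069.8519, Z=5260489.0174
→ Helmert 7p (PV): X=3564627.5441, Y=340955.2158, Z=5261068.7159
→ Helmert 7p (PV): X=3564711.4313, Y=340805.7894, Z=5261146.4062
→ geod (Bowring, a=6378137.000): φ=55.93786016°, λ=5.46118918°, h=695.5121 m
→ merc (R=6378137.0, λ₀=40.6°): E=-3911634.5280, N=7546055.3037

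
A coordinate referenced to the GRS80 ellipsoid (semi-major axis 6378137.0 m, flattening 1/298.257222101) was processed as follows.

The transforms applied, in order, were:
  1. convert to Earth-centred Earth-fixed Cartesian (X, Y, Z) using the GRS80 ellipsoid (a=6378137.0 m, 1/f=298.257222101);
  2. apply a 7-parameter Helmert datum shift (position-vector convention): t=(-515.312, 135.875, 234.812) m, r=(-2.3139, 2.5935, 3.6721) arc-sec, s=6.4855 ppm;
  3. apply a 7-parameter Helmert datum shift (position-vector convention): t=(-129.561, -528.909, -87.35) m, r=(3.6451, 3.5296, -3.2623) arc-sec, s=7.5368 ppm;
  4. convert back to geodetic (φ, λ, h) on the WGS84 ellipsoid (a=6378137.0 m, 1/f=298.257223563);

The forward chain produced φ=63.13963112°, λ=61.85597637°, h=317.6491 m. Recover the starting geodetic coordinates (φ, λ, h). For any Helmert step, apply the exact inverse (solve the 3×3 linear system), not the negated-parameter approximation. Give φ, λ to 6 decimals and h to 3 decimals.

φ=63.134302°, λ=61.851548°, h=391.081 m

start: φ=63.139631°, λ=61.855976°, h=317.649 m
→ ECEF (a=6378137.000, f=1/298.257223563): X=1362997.1543, Y=2547953.0477, Z=5667310.3564
→ Helmert⁻¹: X=1362979.1538, Y=2548584.4592, Z=5667333.2775
→ Helmert⁻¹: X=1363459.7345, Y=2548344.2087, Z=5667107.4430
→ geod (Bowring, a=6378137.000): φ=63.13430200°, λ=61.85154800°, h=391.0810 m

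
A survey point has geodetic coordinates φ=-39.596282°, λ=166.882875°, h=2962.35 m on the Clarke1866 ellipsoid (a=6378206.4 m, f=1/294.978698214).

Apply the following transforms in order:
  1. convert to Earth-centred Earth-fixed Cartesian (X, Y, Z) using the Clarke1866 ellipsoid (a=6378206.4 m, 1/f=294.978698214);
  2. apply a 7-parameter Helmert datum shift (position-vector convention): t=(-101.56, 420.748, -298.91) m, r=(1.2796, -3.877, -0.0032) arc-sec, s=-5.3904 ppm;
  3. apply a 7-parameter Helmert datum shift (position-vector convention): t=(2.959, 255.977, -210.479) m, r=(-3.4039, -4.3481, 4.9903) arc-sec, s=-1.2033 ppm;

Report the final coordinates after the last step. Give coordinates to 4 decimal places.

X=-4795271.6038 m, Y=1117933.0551 m, Z=-4045922.6870 m

start: φ=-39.596282°, λ=166.882875°, h=2962.350 m
→ ECEF (a=6378206.400, f=1/294.978698214): X=-4795338.9106, Y=1117421.3083, Z=-4045237.2357
→ Helmert 7p (PV): X=-4795338.5697, Y=1117861.2026, Z=-4045597.5420
→ Helmert 7p (PV): X=-4795271.6038, Y=1117933.0551, Z=-4045922.6870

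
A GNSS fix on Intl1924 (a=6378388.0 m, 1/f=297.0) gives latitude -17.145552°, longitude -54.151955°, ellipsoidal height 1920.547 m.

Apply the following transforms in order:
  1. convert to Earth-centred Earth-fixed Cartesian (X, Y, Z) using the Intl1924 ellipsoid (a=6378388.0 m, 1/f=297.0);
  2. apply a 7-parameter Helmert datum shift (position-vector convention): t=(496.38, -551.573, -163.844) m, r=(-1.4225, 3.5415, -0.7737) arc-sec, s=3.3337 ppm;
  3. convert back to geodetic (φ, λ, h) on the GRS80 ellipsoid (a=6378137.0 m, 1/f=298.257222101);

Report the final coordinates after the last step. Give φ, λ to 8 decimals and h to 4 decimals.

start: φ=-17.145552°, λ=-54.151955°, h=1920.547 m
→ ECEF (a=6378388.000, f=1/297.0): X=3571535.4658, Y=-4943313.7239, Z=-1868820.5885
→ Helmert 7p (PV): X=3571993.1226, Y=-4943908.0616, Z=-1869017.8934
→ geod (Bowring, a=6378137.000): φ=-17.14479487°, λ=-54.15173990°, h=2938.2512 m

φ=-17.14479487°, λ=-54.15173990°, h=2938.2512 m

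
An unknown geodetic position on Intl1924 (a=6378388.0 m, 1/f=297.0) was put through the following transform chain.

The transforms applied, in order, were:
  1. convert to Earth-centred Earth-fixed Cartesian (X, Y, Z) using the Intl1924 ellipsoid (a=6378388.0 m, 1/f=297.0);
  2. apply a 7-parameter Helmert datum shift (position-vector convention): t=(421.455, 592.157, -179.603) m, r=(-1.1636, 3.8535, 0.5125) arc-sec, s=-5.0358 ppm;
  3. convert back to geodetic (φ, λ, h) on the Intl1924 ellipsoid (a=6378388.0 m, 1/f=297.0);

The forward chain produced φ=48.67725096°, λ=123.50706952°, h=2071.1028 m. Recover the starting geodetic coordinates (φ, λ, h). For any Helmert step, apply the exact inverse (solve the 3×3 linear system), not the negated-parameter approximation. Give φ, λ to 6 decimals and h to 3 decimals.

start: φ=48.677251°, λ=123.507070°, h=2071.103 m
→ ECEF (a=6378388.000, f=1/297.0): X=-2330173.4189, Y=3519564.3914, Z=4768580.8228
→ Helmert⁻¹: X=-2330686.9583, Y=3518968.8443, Z=4768760.7494
→ geod (Bowring, a=6378388.000): φ=48.67975700°, λ=123.51734500°, h=2065.5800 m

φ=48.679757°, λ=123.517345°, h=2065.580 m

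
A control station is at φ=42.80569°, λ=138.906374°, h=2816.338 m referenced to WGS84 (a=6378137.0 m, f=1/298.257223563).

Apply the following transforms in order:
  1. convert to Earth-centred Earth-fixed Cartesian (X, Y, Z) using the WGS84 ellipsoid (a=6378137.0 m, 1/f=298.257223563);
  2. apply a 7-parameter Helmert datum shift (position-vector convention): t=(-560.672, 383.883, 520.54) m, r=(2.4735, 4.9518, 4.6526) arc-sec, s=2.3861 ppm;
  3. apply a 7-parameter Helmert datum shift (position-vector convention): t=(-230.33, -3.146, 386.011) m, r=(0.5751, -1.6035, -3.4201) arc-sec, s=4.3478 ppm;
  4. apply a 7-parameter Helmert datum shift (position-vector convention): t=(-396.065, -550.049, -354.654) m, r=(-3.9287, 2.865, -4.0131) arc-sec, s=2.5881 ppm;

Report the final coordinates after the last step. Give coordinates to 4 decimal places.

X=-3534634.9146 m, Y=3081777.2081 m, Z=4314288.9293 m

start: φ=42.805690°, λ=138.906374°, h=2816.338 m
→ ECEF (a=6378137.000, f=1/298.257223563): X=-3533586.4075, Y=3081851.7063, Z=4313603.5218
→ Helmert 7p (PV): X=-3534121.4698, Y=3082111.5093, Z=4314256.1428
→ Helmert 7p (PV): X=-3534349.5995, Y=3082168.3348, Z=4314642.0304
→ Helmert 7p (PV): X=-3534634.9146, Y=3081777.2081, Z=4314288.9293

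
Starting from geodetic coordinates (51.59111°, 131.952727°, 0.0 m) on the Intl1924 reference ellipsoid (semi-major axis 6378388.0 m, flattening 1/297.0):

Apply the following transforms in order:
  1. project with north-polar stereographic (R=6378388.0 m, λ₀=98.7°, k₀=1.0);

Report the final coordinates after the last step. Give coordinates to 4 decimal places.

start: φ=51.591110°, λ=131.952727°, h=0.000 m
→ stereo (R=6378388.0, λ₀=98.7°): E=2436511.8672, N=-3715912.4807

E=2436511.8672 m, N=-3715912.4807 m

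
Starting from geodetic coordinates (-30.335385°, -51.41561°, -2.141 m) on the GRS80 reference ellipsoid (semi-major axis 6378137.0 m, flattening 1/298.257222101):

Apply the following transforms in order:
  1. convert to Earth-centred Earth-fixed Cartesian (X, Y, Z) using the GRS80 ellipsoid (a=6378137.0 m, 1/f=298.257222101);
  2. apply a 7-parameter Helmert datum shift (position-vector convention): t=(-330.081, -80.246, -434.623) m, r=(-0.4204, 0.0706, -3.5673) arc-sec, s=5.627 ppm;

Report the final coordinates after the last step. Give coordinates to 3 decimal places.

start: φ=-30.335385°, λ=-51.415610°, h=-2.141 m
→ ECEF (a=6378137.000, f=1/298.257222101): X=3436135.7354, Y=-4306778.9000, Z=-3202516.1906
→ Helmert 7p (PV): X=3435749.4083, Y=-4306949.3350, Z=-3202961.2323

X=3435749.408 m, Y=-4306949.335 m, Z=-3202961.232 m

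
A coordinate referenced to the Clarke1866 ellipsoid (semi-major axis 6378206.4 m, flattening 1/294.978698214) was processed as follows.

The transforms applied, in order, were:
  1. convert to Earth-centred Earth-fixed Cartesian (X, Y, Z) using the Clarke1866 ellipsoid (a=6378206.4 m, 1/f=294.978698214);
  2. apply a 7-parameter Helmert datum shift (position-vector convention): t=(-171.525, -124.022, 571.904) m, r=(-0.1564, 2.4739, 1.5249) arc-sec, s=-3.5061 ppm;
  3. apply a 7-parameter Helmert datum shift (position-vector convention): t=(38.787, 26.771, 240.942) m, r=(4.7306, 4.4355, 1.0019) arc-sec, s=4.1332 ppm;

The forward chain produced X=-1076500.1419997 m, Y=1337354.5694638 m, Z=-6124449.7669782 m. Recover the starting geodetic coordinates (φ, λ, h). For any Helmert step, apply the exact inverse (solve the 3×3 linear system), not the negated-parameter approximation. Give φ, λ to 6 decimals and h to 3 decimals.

start: X=-1076500.1420, Y=1337354.5695, Z=-6124449.7670 m
→ Helmert⁻¹: X=-1076396.2789, Y=1337187.0315, Z=-6124719.2091
→ Helmert⁻¹: X=-1076145.1745, Y=1337328.3427, Z=-6125324.4821
→ geod (Bowring, a=6378206.400): φ=-74.44588600°, λ=128.82355700°, h=3148.9980 m

φ=-74.445886°, λ=128.823557°, h=3148.998 m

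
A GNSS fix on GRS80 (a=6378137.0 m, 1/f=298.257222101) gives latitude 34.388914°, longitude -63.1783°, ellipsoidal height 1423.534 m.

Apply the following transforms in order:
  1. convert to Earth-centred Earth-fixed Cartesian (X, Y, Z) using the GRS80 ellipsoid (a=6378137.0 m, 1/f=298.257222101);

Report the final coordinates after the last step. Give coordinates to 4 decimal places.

X=2377990.8146 m, Y=-4703194.7123 m, Z=3582933.6456 m

start: φ=34.388914°, λ=-63.178300°, h=1423.534 m
→ ECEF (a=6378137.000, f=1/298.257222101): X=2377990.8146, Y=-4703194.7123, Z=3582933.6456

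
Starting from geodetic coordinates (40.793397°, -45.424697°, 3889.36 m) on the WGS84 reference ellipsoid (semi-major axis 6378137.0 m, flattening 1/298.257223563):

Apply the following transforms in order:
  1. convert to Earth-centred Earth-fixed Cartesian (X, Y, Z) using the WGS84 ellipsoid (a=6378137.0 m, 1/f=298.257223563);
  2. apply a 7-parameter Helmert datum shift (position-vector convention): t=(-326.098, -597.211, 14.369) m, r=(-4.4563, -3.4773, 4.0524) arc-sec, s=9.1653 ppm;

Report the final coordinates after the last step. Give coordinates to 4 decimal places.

X=3395624.8229 m, Y=-3447114.9632 m, Z=4147805.4479 m

start: φ=40.793397°, λ=-45.424697°, h=3889.360 m
→ ECEF (a=6378137.000, f=1/298.257223563): X=3395922.0038, Y=-3446642.4908, Z=4147621.3497
→ Helmert 7p (PV): X=3395624.8229, Y=-3447114.9632, Z=4147805.4479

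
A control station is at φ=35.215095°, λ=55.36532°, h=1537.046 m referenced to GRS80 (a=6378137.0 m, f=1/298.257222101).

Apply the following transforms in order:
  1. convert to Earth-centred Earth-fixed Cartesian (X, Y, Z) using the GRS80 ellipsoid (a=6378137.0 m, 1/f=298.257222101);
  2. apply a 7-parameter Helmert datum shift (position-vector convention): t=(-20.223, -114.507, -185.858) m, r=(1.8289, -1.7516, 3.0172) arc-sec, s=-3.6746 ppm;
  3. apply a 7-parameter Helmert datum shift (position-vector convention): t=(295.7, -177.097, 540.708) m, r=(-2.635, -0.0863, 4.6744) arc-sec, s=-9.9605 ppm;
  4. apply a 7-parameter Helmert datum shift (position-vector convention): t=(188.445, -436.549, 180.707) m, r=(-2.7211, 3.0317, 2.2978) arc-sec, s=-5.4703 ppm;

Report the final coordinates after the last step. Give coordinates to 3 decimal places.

X=2965804.854 m, Y=4292693.253 m, Z=3658650.171 m

start: φ=35.215095°, λ=55.365320°, h=1537.046 m
→ ECEF (a=6378137.000, f=1/298.257222101): X=2965584.3293, Y=4293297.2492, Z=3658275.0834
→ Helmert 7p (PV): X=2965459.3417, Y=4293177.9090, Z=3658139.0338
→ Helmert 7p (PV): X=2965626.6822, Y=4293071.9844, Z=3658589.7016
→ Helmert 7p (PV): X=2965804.8535, Y=4292693.2529, Z=3658650.1711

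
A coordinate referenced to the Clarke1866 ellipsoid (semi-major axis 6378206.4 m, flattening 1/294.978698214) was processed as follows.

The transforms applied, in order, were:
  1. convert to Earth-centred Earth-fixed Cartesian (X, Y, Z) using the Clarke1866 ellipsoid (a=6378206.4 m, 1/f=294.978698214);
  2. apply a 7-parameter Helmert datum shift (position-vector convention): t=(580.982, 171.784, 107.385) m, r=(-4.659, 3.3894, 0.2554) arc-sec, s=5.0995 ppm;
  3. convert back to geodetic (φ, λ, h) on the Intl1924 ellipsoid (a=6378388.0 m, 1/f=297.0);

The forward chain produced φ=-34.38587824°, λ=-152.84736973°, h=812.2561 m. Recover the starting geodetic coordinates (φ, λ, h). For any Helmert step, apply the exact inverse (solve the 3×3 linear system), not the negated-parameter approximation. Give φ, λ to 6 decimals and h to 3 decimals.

start: φ=-34.385878°, λ=-152.847370°, h=812.256 m
→ ECEF (a=6378388.000, f=1/297.0): X=-4689307.6000, Y=-2405077.9225, Z=-3582365.5877
→ Helmert⁻¹: X=-4689808.7740, Y=-2405150.7125, Z=-3582586.0945
→ geod (Bowring, a=6378206.400): φ=-34.38630900°, λ=-152.84915200°, h=1560.4550 m

φ=-34.386309°, λ=-152.849152°, h=1560.455 m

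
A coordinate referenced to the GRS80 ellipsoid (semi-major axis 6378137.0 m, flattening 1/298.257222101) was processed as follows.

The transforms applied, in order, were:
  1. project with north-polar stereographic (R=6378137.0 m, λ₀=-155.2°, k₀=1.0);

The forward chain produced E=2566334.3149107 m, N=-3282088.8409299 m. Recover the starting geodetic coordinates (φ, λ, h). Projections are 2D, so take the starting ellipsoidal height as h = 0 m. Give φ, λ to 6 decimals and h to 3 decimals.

φ=53.824985°, λ=-117.177400°, h=0.000 m

start: E=2566334.3149, N=-3282088.8409 m
→ stereo⁻¹: φ=53.82498500°, λ=-117.17740000°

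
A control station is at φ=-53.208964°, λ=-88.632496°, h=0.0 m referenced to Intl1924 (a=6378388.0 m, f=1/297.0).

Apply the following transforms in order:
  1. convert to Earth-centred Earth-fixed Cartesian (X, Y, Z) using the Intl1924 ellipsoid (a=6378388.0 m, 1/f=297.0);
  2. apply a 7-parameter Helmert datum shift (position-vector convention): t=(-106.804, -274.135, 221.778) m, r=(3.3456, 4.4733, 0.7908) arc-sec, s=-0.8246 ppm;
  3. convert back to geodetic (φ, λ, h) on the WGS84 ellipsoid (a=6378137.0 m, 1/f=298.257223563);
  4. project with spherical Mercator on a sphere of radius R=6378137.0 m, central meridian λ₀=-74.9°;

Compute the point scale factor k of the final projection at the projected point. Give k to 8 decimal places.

start: φ=-53.208964°, λ=-88.632496°, h=0.000 m
→ ECEF (a=6378388.000, f=1/297.0): X=91362.2938, Y=-3827176.9735, Z=-5084606.5536
→ Helmert 7p (PV): X=91159.8169, Y=-3827365.1304, Z=-5084444.6407
→ geod (Bowring, a=6378137.000): φ=-53.20598567°, λ=-88.63559257°, h=172.5831 m
→ into merc (λ₀=-74.9°): φ=-53.20598567°, λ−λ₀=-13.73559257°
scale k = 1.66961648

1.66961648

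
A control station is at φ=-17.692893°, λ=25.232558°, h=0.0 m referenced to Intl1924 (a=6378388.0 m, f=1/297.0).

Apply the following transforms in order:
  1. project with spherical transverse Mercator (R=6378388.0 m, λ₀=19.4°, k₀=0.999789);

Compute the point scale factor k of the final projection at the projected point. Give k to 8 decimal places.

1.00450777

start: φ=-17.692893°, λ=25.232558°, h=0.000 m
→ into tm (λ₀=19.4°): φ=-17.69289300°, λ−λ₀=5.83255800°
scale k = 1.00450777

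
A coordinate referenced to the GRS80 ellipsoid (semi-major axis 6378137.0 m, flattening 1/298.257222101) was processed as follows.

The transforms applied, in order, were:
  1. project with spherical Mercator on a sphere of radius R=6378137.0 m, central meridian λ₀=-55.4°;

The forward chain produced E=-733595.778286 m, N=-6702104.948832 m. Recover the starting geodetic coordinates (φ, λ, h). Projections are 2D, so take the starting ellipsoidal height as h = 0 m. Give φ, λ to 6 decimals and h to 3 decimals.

start: E=-733595.7783, N=-6702104.9488 m
→ merc⁻¹: φ=-51.45460200°, λ=-61.99000300°

φ=-51.454602°, λ=-61.990003°, h=0.000 m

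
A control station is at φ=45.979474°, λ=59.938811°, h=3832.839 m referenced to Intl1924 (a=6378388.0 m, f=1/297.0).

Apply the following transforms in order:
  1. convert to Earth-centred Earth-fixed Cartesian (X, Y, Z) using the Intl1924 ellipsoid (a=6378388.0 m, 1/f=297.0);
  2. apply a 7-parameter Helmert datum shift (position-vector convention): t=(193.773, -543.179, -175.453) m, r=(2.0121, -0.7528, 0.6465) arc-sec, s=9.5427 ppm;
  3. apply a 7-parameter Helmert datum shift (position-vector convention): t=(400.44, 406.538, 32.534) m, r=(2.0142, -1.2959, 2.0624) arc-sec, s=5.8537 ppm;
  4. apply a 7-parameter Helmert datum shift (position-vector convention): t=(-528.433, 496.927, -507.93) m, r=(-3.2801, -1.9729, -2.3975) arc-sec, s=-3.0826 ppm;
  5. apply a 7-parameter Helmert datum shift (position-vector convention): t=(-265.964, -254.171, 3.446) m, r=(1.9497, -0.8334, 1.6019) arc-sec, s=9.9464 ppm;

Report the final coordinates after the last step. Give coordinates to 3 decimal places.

start: φ=45.979474°, λ=59.938811°, h=3832.839 m
→ ECEF (a=6378388.000, f=1/297.0): X=2225523.6826, Y=3845230.6534, Z=4566501.6617
→ Helmert 7p (PV): X=2225709.9744, Y=3844686.5975, Z=4566415.4183
→ Helmert 7p (PV): X=2226056.3110, Y=3845093.3039, Z=4566526.2103
→ Helmert 7p (PV): X=2225522.0307, Y=3845625.1221, Z=4565964.3495
→ Helmert 7p (PV): X=2225229.8877, Y=3845383.3255, Z=4566058.5534

X=2225229.888 m, Y=3845383.326 m, Z=4566058.553 m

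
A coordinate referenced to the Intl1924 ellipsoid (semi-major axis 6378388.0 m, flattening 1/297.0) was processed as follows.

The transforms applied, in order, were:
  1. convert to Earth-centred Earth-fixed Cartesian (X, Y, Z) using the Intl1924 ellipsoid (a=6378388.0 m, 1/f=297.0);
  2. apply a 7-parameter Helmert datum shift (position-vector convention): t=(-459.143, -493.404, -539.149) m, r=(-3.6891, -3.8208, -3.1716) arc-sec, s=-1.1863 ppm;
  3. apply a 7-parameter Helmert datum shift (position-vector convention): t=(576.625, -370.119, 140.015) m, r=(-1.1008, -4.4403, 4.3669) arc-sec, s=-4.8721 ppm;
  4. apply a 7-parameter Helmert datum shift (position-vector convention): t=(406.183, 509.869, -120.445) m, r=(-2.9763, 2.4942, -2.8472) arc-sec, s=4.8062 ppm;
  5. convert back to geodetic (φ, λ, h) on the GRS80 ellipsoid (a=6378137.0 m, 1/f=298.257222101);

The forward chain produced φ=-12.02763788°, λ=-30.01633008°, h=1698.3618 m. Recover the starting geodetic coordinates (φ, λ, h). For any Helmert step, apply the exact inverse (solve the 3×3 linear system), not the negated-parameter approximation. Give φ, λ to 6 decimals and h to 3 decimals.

φ=-12.027049°, λ=-30.015239°, h=734.885 m

start: φ=-12.027638°, λ=-30.016330°, h=1698.362 m
→ ECEF (a=6378137.000, f=1/298.257222101): X=5403703.9012, Y=-3121883.7453, Z=-1320746.8466
→ Helmert⁻¹: X=5403330.8168, Y=-3122284.9664, Z=-1320599.7692
→ Helmert⁻¹: X=5402685.9822, Y=-3122037.3905, Z=-1320879.1854
→ Helmert⁻¹: X=5403175.0707, Y=-3121440.9911, Z=-1320497.5176
→ geod (Bowring, a=6378388.000): φ=-12.02704900°, λ=-30.01523900°, h=734.8850 m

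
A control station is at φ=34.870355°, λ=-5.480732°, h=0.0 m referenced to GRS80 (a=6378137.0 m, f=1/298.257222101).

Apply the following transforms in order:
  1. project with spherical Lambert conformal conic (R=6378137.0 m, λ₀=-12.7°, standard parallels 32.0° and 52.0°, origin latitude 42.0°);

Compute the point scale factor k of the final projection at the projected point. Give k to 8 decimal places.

0.99272884

start: φ=34.870355°, λ=-5.480732°, h=0.000 m
→ into lcc (λ₀=-12.7°): φ=34.87035500°, λ−λ₀=7.21926800°
scale k = 0.99272884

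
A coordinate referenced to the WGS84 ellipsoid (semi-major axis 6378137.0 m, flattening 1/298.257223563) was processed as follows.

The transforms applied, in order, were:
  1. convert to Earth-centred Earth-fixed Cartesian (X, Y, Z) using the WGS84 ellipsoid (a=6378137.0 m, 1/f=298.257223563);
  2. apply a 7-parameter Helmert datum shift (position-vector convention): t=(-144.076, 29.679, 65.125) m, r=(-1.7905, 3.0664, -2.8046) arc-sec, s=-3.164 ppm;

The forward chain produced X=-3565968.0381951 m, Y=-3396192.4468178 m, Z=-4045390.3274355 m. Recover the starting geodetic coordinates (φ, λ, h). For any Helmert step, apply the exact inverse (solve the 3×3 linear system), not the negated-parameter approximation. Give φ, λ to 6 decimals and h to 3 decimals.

start: X=-3565968.0382, Y=-3396192.4468, Z=-4045390.3274 m
→ Helmert⁻¹: X=-3565728.9230, Y=-3396246.2373, Z=-4045550.7430
→ geod (Bowring, a=6378137.000): φ=-39.59343800°, λ=-136.39453600°, h=3526.7790 m

φ=-39.593438°, λ=-136.394536°, h=3526.779 m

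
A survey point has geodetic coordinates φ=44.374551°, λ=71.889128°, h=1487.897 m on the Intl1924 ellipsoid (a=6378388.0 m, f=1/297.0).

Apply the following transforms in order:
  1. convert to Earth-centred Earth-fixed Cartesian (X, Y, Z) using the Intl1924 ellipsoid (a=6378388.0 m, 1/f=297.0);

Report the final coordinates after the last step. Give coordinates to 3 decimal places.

start: φ=44.374551°, λ=71.889128°, h=1487.897 m
→ ECEF (a=6378388.000, f=1/297.0): X=1419913.8929, Y=4341442.1723, Z=4439054.4012

X=1419913.893 m, Y=4341442.172 m, Z=4439054.401 m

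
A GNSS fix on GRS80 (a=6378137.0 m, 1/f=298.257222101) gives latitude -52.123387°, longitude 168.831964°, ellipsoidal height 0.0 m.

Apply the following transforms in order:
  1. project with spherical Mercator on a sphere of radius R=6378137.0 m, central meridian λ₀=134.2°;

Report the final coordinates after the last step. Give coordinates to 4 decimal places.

E=3855212.5977 m, N=-6822466.2276 m

start: φ=-52.123387°, λ=168.831964°, h=0.000 m
→ merc (R=6378137.0, λ₀=134.2°): E=3855212.5977, N=-6822466.2276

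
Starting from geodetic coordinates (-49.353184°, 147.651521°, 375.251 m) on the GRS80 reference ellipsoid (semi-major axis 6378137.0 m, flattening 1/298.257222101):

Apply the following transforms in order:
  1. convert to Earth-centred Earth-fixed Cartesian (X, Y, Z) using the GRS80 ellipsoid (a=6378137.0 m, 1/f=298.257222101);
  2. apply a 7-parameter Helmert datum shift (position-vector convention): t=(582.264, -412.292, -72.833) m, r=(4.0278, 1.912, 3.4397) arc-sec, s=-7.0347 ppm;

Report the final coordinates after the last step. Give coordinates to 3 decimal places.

start: φ=-49.353184°, λ=147.651521°, h=375.251 m
→ ECEF (a=6378137.000, f=1/298.257222101): X=-3516904.4861, Y=2227461.8977, Z=-4816521.0859
→ Helmert 7p (PV): X=-3516379.2740, Y=2227069.3414, Z=-4816483.9399

X=-3516379.274 m, Y=2227069.341 m, Z=-4816483.940 m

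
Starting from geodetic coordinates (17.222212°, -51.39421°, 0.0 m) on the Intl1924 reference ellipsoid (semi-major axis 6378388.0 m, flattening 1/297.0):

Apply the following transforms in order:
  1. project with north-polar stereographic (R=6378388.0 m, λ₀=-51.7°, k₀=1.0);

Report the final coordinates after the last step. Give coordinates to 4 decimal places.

E=50174.8452 m, N=-9401156.2648 m

start: φ=17.222212°, λ=-51.394210°, h=0.000 m
→ stereo (R=6378388.0, λ₀=-51.7°): E=50174.8452, N=-9401156.2648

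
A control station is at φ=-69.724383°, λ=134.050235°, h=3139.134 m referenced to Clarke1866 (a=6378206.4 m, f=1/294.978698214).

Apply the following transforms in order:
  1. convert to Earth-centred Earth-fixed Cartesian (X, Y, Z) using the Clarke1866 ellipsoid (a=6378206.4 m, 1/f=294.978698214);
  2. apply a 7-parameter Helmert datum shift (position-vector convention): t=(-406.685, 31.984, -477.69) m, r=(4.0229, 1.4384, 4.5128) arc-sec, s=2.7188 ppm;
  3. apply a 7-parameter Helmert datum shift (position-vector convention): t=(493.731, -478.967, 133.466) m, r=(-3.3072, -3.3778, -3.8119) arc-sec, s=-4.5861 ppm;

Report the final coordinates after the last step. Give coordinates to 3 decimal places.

X=-1541996.506 m, Y=1593695.769 m, Z=-5963555.905 m

start: φ=-69.724383°, λ=134.050235°, h=3139.134 m
→ ECEF (a=6378206.400, f=1/294.978698214): X=-1542137.0950, Y=1594130.2761, Z=-5963213.8405
→ Helmert 7p (PV): X=-1542624.4352, Y=1594249.1585, Z=-5963665.8977
→ Helmert 7p (PV): X=-1541996.5063, Y=1593695.7691, Z=-5963555.9054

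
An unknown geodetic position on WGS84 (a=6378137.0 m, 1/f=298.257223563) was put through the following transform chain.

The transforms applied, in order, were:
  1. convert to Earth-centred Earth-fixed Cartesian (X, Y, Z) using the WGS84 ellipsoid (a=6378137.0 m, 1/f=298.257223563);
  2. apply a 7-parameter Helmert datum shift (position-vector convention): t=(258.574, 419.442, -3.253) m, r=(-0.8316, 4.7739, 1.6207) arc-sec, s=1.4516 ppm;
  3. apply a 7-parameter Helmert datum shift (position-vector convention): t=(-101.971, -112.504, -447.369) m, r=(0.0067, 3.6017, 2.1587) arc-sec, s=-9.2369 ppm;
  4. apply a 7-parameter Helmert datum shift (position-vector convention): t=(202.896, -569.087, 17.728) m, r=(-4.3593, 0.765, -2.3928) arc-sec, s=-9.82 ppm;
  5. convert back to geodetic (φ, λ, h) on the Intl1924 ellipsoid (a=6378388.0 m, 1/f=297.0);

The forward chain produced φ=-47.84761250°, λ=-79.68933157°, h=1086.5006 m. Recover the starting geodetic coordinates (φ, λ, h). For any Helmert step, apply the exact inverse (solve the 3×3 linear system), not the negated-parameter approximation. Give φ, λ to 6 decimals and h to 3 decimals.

start: φ=-47.847613°, λ=-79.689332°, h=1086.501 m
→ ECEF (a=6378388.000, f=1/297.0): X=767708.8370, Y=-4219962.1941, Z=-4706415.3555
→ Helmert⁻¹: X=767579.8806, Y=-4219326.1668, Z=-4706565.6276
→ Helmert⁻¹: X=767726.9619, Y=-4219260.8232, Z=-4706148.1862
→ Helmert⁻¹: X=767543.0397, Y=-4219661.1970, Z=-4706137.3498
→ geod (Bowring, a=6378137.000): φ=-47.84728900°, λ=-79.69079100°, h=862.6030 m

φ=-47.847289°, λ=-79.690791°, h=862.603 m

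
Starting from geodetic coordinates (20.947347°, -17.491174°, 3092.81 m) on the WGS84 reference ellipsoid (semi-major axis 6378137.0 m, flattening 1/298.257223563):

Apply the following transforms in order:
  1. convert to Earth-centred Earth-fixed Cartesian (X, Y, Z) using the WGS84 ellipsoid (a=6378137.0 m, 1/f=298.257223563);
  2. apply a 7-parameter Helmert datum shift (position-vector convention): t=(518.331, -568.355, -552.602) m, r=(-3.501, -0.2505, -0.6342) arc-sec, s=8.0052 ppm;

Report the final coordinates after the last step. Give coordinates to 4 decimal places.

start: φ=20.947347°, λ=-17.491174°, h=3092.810 m
→ ECEF (a=6378137.000, f=1/298.257223563): X=5686374.9193, Y=-1791944.1465, Z=2267057.4018
→ Helmert 7p (PV): X=5686930.5079, Y=-1792505.8505, Z=2266560.2694

X=5686930.5079 m, Y=-1792505.8505 m, Z=2266560.2694 m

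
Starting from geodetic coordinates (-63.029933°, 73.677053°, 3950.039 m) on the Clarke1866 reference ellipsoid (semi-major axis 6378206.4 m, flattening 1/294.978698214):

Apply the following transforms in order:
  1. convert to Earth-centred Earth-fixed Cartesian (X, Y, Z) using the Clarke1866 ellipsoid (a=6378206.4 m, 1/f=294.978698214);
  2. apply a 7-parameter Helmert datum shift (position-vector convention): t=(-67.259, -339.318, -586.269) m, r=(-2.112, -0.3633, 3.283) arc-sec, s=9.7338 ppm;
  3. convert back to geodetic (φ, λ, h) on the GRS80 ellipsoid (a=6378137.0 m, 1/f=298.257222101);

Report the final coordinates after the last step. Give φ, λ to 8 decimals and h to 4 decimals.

start: φ=-63.029933°, λ=73.677053°, h=3950.039 m
→ ECEF (a=6378206.400, f=1/294.978698214): X=815687.5033, Y=2785292.2857, Z=-5664818.6266
→ Helmert 7p (PV): X=815593.8294, Y=2784935.0579, Z=-5665487.1188
→ geod (Bowring, a=6378137.000): φ=-63.03387317°, λ=73.67684567°, h=4258.9747 m

φ=-63.03387317°, λ=73.67684567°, h=4258.9747 m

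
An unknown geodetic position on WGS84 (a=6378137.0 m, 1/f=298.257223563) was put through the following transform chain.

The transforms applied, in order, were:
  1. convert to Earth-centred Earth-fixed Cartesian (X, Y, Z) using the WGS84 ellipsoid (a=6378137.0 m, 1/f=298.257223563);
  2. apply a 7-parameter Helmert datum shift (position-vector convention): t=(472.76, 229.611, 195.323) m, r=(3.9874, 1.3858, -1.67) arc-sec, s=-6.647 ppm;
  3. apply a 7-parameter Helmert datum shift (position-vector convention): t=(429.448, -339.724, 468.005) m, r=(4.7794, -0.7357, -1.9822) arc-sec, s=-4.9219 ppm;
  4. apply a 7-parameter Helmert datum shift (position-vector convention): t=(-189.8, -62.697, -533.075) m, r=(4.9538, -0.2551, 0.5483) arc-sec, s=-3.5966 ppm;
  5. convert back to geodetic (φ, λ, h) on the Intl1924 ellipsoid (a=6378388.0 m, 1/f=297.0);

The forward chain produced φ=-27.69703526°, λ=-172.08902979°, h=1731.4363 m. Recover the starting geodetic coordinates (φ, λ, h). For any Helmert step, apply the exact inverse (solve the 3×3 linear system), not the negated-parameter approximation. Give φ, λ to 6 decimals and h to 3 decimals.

φ=-27.694120°, λ=-172.088920°, h=2723.581 m

start: φ=-27.697035°, λ=-172.089030°, h=1731.436 m
→ ECEF (a=6378388.000, f=1/297.0): X=-5599375.5197, Y=-778070.3236, Z=-2947665.7910
→ Helmert⁻¹: X=-5599211.5710, Y=-778066.3209, Z=-2947117.7042
→ Helmert⁻¹: X=-5599671.6181, Y=-777852.5360, Z=-2947562.2204
→ Helmert⁻¹: X=-5600155.4971, Y=-778189.6453, Z=-2947799.7187
→ geod (Bowring, a=6378137.000): φ=-27.69412000°, λ=-172.08892000°, h=2723.5810 m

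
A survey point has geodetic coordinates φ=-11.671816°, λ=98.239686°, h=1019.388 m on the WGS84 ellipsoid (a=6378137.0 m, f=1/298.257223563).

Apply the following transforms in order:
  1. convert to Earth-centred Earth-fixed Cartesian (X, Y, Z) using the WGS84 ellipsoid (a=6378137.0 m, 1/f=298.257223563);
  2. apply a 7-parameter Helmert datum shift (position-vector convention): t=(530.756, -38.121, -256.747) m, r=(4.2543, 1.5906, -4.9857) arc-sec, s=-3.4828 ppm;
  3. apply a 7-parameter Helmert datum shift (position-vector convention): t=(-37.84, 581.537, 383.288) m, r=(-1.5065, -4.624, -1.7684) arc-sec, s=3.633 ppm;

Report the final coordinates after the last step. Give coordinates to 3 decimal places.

X=-894730.001 m, Y=6184199.678 m, Z=-1281881.052 m

start: φ=-11.671816°, λ=98.239686°, h=1019.388 m
→ ECEF (a=6378137.000, f=1/298.257223563): X=-895444.1228, Y=6183608.9392, Z=-1282076.6222
→ Helmert 7p (PV): X=-894770.6691, Y=6183597.3693, Z=-1282194.4597
→ Helmert 7p (PV): X=-894730.0008, Y=6184199.6778, Z=-1281881.0522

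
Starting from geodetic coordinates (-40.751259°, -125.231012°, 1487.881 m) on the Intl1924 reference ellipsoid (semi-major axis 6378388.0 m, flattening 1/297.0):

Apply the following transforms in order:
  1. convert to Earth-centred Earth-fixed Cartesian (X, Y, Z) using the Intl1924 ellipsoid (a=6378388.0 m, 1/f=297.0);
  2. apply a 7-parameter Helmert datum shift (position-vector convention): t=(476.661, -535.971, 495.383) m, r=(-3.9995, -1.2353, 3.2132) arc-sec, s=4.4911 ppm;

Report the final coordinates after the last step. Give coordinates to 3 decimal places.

start: φ=-40.751259°, λ=-125.231012°, h=1487.881 m
→ ECEF (a=6378388.000, f=1/297.0): X=-2792081.2630, Y=-3953482.7980, Z=-4142577.8515
→ Helmert 7p (PV): X=-2791530.7442, Y=-3954160.3453, Z=-4142041.1359

X=-2791530.744 m, Y=-3954160.345 m, Z=-4142041.136 m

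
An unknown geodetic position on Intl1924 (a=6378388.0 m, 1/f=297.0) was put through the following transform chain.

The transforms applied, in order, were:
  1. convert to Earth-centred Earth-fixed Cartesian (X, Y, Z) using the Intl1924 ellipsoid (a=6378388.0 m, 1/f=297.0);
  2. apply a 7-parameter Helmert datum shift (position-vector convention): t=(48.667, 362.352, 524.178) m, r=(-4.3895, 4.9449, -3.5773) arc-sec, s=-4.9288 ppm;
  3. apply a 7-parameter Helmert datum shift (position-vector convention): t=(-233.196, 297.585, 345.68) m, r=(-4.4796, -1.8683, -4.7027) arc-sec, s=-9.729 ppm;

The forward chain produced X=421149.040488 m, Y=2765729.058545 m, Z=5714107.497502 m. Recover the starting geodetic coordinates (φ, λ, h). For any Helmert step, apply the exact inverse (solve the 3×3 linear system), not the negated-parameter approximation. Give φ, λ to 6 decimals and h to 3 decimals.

φ=64.070232°, λ=81.339341°, h=195.667 m

start: X=421149.0405, Y=2765729.0585, Z=5714107.4975 m
→ Helmert⁻¹: X=421375.0431, Y=2765343.8935, Z=5713873.6475
→ Helmert⁻¹: X=421143.5292, Y=2764880.8863, Z=5713446.5650
→ geod (Bowring, a=6378388.000): φ=64.07023200°, λ=81.33934100°, h=195.6670 m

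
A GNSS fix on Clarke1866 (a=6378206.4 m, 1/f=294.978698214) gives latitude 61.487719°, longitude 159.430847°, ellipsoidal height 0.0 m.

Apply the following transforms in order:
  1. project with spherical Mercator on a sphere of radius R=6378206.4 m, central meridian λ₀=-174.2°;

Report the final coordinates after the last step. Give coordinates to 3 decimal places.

E=-2935432.624 m, N=8738775.971 m

start: φ=61.487719°, λ=159.430847°, h=0.000 m
→ merc (R=6378206.4, λ₀=-174.2°): E=-2935432.6245, N=8738775.9712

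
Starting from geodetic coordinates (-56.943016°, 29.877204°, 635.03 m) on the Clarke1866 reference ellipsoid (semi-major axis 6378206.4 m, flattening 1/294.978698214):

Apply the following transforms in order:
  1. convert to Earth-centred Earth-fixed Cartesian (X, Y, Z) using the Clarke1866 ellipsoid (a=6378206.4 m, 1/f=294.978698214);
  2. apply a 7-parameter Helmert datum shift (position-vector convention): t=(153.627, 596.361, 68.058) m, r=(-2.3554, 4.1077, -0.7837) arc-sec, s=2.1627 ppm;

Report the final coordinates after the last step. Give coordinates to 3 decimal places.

X=3024302.359 m, Y=1737943.159 m, Z=-5322796.506 m

start: φ=-56.943016°, λ=29.877204°, h=635.030 m
→ ECEF (a=6378206.400, f=1/294.978698214): X=3024241.5914, Y=1737415.3133, Z=-5322772.9855
→ Helmert 7p (PV): X=3024302.3586, Y=1737943.1588, Z=-5322796.5061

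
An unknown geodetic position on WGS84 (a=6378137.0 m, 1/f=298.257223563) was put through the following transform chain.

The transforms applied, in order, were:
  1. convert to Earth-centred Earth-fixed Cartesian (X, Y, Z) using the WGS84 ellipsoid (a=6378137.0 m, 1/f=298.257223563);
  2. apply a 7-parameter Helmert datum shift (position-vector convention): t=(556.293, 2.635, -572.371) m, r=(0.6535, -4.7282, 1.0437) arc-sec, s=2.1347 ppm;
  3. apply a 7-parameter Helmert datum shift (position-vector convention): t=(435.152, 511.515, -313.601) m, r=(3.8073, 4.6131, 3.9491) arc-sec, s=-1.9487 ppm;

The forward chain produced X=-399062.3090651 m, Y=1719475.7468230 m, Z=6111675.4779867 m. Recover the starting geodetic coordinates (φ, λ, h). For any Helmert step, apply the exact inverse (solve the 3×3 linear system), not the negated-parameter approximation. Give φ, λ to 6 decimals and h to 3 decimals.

φ=73.995833°, λ=103.098761°, h=3862.580 m

start: X=-399062.3091, Y=1719475.7468, Z=6111675.4780 m
→ Helmert⁻¹: X=-399602.0199, Y=1719088.0487, Z=6111960.3209
→ Helmert⁻¹: X=-400008.6429, Y=1719103.1341, Z=6112523.3663
→ geod (Bowring, a=6378137.000): φ=73.99583300°, λ=103.09876100°, h=3862.5800 m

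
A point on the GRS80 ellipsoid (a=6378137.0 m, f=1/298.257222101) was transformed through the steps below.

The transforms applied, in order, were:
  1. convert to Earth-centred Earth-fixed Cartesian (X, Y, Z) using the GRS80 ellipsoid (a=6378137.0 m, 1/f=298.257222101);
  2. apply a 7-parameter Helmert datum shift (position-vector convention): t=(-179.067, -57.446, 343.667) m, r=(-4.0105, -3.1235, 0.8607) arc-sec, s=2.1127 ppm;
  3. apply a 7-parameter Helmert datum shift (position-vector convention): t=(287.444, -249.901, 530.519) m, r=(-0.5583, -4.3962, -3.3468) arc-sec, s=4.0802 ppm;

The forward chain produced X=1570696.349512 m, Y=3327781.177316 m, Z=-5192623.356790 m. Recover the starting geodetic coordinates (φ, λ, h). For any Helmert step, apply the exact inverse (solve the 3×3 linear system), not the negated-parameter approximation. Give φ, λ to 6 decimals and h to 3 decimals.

φ=-54.859972°, λ=64.740609°, h=1249.801 m

start: X=1570696.3495, Y=3327781.1773, Z=-5192623.3568 m
→ Helmert⁻¹: X=1570237.8140, Y=3328057.0340, Z=-5193157.1457
→ Helmert⁻¹: X=1570348.8059, Y=3328201.8746, Z=-5193448.9088
→ geod (Bowring, a=6378137.000): φ=-54.85997200°, λ=64.74060900°, h=1249.8010 m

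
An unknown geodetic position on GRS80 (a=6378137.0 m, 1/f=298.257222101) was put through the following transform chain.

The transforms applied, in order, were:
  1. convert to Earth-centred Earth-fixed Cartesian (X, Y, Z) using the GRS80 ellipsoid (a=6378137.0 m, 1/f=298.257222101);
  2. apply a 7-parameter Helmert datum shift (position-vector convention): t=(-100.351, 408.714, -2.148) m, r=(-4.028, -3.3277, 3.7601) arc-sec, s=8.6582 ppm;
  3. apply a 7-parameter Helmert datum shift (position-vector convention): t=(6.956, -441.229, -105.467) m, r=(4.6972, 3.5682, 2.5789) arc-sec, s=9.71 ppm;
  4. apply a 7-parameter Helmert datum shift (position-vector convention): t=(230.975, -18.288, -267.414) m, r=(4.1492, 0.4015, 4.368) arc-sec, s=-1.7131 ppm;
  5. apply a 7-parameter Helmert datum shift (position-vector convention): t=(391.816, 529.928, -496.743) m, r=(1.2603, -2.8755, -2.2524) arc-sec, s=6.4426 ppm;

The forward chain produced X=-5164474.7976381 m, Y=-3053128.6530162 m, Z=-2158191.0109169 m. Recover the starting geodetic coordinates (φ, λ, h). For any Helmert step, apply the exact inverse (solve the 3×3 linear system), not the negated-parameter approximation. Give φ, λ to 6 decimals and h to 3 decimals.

start: X=-5164474.7976, Y=-3053128.6530, Z=-2158191.0109 m
→ Helmert⁻¹: X=-5164830.0709, Y=-3053708.4904, Z=-2157589.7064
→ Helmert⁻¹: X=-5165130.3607, Y=-3053629.4490, Z=-2157274.6157
→ Helmert⁻¹: X=-5165088.0196, Y=-3053143.1199, Z=-2157168.0261
→ Helmert⁻¹: X=-5165033.4124, Y=-3053389.1150, Z=-2157123.5003
→ geod (Bowring, a=6378137.000): φ=-19.89719800°, λ=-149.40988900°, h=365.5930 m

φ=-19.897198°, λ=-149.409889°, h=365.593 m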